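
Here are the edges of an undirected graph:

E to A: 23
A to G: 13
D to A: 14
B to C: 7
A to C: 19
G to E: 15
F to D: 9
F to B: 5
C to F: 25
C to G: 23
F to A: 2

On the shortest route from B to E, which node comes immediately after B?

F

Enumerating some paths:
B → C → G → E: 7+23+15 = 45
B → F → A → E: 5+2+23 = 30
B → F → A → G → E: 5+2+13+15 = 35
Cheapest is B → F → A → E at 30.
So from B the first move is to F.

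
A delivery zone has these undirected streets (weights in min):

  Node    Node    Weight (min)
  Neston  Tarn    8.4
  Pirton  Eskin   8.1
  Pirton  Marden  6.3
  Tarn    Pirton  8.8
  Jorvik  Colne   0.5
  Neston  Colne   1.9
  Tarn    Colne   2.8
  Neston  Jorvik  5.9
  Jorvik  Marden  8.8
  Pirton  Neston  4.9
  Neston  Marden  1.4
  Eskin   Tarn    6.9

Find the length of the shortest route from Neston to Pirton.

4.9 min

Candidate routes:
Neston–Marden–Pirton: 1.4+6.3 = 7.7
Neston–Pirton: 4.9 = 4.9
Cheapest is Neston–Pirton at 4.9 min.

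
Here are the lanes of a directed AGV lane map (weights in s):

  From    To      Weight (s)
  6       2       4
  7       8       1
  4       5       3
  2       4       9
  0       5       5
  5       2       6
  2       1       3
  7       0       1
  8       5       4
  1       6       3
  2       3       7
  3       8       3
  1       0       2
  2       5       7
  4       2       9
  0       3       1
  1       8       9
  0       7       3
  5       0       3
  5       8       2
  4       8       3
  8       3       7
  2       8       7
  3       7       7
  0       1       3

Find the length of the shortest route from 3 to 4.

22 s

Shortest distances from 3:
3: 0
8: 3  (via 3)
5: 7  (via 8)
7: 7  (via 3)
0: 8  (via 7)
1: 11  (via 0)
2: 13  (via 5)
6: 14  (via 1)
4: 22  (via 2)
Shortest route: 3 → 8 → 5 → 2 → 4 = 22 s.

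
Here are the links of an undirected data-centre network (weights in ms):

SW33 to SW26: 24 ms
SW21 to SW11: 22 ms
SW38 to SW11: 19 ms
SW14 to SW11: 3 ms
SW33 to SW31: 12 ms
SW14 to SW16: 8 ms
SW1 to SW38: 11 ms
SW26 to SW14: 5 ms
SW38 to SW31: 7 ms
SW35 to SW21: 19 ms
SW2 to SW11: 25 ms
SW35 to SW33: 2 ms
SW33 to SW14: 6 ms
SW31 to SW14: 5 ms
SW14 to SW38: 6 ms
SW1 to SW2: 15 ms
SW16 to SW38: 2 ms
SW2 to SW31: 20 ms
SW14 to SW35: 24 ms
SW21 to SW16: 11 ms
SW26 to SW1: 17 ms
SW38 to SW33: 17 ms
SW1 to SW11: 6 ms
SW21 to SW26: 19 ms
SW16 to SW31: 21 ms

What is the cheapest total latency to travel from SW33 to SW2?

Running Dijkstra from SW33:
SW33: 0
SW35: 2  (via SW33)
SW14: 6  (via SW33)
SW11: 9  (via SW14)
SW26: 11  (via SW14)
SW31: 11  (via SW14)
SW38: 12  (via SW14)
SW16: 14  (via SW14)
SW1: 15  (via SW11)
SW21: 21  (via SW35)
SW2: 30  (via SW1)
Shortest route: SW33 → SW14 → SW11 → SW1 → SW2 = 30 ms.

30 ms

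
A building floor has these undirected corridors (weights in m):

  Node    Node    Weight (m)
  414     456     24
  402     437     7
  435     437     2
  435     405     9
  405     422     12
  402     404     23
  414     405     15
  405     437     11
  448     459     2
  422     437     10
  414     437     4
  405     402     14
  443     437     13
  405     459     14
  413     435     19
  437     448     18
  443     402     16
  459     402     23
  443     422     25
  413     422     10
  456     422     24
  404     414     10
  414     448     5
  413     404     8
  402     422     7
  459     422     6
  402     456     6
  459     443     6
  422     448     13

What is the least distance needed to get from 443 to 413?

22 m

Candidate routes:
443 - 459 - 448 - 414 - 404 - 413: 6+2+5+10+8 = 31
443 - 459 - 422 - 413: 6+6+10 = 22
443 - 459 - 448 - 422 - 413: 6+2+13+10 = 31
The minimum is 22 m via 443 - 459 - 422 - 413.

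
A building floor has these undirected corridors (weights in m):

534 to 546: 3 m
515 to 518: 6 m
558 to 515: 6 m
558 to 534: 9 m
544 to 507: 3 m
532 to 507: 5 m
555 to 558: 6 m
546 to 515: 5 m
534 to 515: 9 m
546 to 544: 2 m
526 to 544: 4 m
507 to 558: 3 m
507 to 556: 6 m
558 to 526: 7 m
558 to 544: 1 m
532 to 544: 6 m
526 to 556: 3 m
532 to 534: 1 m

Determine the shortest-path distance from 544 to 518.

Shortest distances from 544:
544: 0
558: 1  (via 544)
546: 2  (via 544)
507: 3  (via 544)
526: 4  (via 544)
534: 5  (via 546)
532: 6  (via 544)
515: 7  (via 558)
556: 7  (via 526)
555: 7  (via 558)
518: 13  (via 515)
Shortest route: 544–558–515–518 = 13 m.

13 m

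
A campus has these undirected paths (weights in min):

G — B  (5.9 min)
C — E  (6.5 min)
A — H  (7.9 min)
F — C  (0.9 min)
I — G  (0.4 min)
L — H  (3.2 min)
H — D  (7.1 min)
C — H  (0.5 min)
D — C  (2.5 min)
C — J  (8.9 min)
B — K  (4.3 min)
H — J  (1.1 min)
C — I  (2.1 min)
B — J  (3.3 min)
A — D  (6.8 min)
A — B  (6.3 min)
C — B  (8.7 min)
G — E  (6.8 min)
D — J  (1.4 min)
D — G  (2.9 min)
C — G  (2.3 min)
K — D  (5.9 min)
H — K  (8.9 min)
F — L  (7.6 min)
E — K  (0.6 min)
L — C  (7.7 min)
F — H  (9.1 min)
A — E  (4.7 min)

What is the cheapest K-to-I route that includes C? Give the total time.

Shortest K→C: K → E → C = 7.1
Shortest C→I: C → I = 2.1
Total via C: 7.1 + 2.1 = 9.2 min.

9.2 min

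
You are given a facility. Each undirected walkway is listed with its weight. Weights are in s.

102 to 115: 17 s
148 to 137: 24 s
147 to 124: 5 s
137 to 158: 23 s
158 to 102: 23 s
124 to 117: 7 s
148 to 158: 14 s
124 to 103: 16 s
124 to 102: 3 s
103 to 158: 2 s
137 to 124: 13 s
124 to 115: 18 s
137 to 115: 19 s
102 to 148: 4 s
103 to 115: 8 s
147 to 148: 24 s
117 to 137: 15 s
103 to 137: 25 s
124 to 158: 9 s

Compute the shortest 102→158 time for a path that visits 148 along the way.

18 s

Shortest 102→148: 102 → 148 = 4
Best 148 to 158: 148 → 158 costing 14
Total via 148: 4 + 14 = 18 s.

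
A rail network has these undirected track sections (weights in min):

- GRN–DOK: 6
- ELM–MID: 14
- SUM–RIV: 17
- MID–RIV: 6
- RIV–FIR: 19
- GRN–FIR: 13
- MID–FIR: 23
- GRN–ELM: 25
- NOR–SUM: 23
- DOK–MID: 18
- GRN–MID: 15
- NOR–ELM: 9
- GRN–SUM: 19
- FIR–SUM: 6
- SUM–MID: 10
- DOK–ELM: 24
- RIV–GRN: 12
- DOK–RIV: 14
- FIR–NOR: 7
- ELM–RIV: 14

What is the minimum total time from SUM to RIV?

Candidate routes:
SUM–RIV: 17 = 17
SUM–FIR–RIV: 6+19 = 25
SUM–MID–RIV: 10+6 = 16
The minimum is 16 min via SUM–MID–RIV.

16 min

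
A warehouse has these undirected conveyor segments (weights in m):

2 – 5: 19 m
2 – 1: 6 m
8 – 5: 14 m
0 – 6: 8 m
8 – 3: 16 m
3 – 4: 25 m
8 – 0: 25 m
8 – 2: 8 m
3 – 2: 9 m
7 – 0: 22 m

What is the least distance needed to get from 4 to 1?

40 m

Compare a few routes:
4 - 3 - 8 - 5 - 2 - 1: 25+16+14+19+6 = 80
4 - 3 - 8 - 2 - 1: 25+16+8+6 = 55
4 - 3 - 2 - 1: 25+9+6 = 40
Cheapest is 4 - 3 - 2 - 1 at 40 m.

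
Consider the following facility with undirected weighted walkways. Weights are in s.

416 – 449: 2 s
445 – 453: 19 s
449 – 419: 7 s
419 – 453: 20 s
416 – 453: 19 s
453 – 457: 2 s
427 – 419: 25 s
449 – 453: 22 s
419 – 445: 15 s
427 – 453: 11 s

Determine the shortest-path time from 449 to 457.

Enumerating some paths:
449 - 453 - 457: 22+2 = 24
449 - 416 - 453 - 457: 2+19+2 = 23
449 - 419 - 445 - 453 - 457: 7+15+19+2 = 43
449 - 419 - 453 - 457: 7+20+2 = 29
Cheapest is 449 - 416 - 453 - 457 at 23 s.

23 s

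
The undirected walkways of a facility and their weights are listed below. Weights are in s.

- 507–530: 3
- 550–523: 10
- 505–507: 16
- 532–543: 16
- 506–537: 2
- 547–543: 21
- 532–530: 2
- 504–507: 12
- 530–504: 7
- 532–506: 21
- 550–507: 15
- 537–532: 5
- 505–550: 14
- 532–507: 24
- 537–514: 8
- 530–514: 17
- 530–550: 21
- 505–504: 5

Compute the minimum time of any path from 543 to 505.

Compare a few routes:
543 - 532 - 530 - 507 - 505: 16+2+3+16 = 37
543 - 532 - 530 - 507 - 504 - 505: 16+2+3+12+5 = 38
543 - 532 - 530 - 504 - 505: 16+2+7+5 = 30
The minimum is 30 s via 543 - 532 - 530 - 504 - 505.

30 s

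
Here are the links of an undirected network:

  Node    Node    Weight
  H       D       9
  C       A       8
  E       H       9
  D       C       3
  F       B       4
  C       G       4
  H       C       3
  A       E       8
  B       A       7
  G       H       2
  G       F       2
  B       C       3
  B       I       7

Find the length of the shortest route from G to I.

Shortest distances from G:
G: 0
F: 2  (via G)
H: 2  (via G)
C: 4  (via G)
B: 6  (via F)
D: 7  (via C)
E: 11  (via H)
A: 12  (via C)
I: 13  (via B)
Shortest route: G → F → B → I = 13.

13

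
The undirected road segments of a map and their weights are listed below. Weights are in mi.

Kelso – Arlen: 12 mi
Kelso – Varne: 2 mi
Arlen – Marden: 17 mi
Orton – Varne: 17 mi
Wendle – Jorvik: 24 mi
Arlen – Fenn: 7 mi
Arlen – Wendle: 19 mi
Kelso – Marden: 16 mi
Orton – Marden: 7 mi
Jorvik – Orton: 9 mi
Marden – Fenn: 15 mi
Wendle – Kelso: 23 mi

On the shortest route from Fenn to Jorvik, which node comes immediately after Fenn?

Marden

Compare a few routes:
Fenn - Arlen - Marden - Orton - Jorvik: 7+17+7+9 = 40
Fenn - Marden - Orton - Jorvik: 15+7+9 = 31
The minimum is 31 mi via Fenn - Marden - Orton - Jorvik.
So from Fenn the first move is to Marden.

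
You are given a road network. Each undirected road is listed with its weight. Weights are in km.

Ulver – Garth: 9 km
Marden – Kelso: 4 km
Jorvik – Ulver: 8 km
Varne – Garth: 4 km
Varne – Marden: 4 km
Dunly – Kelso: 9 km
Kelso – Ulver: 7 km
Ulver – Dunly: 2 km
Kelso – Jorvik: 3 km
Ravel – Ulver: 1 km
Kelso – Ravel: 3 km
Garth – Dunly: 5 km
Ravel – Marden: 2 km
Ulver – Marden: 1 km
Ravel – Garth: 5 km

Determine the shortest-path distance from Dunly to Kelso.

Compare a few routes:
Dunly → Ulver → Marden → Kelso: 2+1+4 = 7
Dunly → Ulver → Ravel → Kelso: 2+1+3 = 6
Dunly → Kelso: 9 = 9
Dunly → Ulver → Marden → Ravel → Kelso: 2+1+2+3 = 8
The minimum is 6 km via Dunly → Ulver → Ravel → Kelso.

6 km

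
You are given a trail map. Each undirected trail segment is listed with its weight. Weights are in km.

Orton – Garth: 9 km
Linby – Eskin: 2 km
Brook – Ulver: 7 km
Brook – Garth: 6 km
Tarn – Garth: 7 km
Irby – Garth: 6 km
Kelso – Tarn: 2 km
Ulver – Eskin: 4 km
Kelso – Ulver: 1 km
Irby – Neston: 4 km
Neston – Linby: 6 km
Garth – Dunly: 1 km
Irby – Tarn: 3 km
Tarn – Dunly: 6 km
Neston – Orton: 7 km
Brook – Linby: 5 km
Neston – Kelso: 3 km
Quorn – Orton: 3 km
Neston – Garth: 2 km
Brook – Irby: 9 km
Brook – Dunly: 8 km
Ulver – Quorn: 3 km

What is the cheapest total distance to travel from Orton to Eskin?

10 km

Compare a few routes:
Orton → Neston → Kelso → Ulver → Eskin: 7+3+1+4 = 15
Orton → Quorn → Ulver → Eskin: 3+3+4 = 10
Cheapest is Orton → Quorn → Ulver → Eskin at 10 km.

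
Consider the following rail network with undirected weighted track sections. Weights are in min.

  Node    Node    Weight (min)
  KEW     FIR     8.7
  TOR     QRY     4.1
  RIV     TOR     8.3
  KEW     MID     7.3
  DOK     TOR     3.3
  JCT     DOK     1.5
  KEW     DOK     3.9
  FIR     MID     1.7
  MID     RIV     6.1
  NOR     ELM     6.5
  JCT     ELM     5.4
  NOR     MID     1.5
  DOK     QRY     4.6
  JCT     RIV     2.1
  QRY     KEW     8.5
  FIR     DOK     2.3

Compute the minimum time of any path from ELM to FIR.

9.2 min

Enumerating some paths:
ELM–JCT–DOK–FIR: 5.4+1.5+2.3 = 9.2
ELM–JCT–DOK–KEW–FIR: 5.4+1.5+3.9+8.7 = 19.5
ELM–JCT–RIV–MID–FIR: 5.4+2.1+6.1+1.7 = 15.3
ELM–NOR–MID–FIR: 6.5+1.5+1.7 = 9.7
Cheapest is ELM–JCT–DOK–FIR at 9.2 min.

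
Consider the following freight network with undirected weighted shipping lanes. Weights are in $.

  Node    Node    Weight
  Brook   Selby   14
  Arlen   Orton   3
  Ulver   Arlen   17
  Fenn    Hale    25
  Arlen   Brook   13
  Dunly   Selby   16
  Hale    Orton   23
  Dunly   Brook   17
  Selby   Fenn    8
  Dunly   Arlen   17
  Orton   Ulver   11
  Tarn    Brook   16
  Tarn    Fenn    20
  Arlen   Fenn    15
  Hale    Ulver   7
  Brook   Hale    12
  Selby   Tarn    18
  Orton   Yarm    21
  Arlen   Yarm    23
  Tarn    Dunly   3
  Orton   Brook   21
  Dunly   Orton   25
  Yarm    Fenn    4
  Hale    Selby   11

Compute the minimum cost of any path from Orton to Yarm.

$21

Shortest distances from Orton:
Orton: 0
Arlen: 3  (via Orton)
Ulver: 11  (via Orton)
Brook: 16  (via Arlen)
Hale: 18  (via Ulver)
Fenn: 18  (via Arlen)
Dunly: 20  (via Arlen)
Yarm: 21  (via Orton)
Shortest route: Orton → Yarm = $21.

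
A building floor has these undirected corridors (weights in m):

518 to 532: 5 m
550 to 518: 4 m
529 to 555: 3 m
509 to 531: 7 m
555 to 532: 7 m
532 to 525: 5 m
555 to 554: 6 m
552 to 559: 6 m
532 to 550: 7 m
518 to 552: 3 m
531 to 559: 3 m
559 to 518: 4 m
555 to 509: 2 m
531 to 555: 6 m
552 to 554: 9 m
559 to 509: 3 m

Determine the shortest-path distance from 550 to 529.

Enumerating some paths:
550 → 518 → 559 → 509 → 555 → 529: 4+4+3+2+3 = 16
550 → 532 → 555 → 529: 7+7+3 = 17
Cheapest is 550 → 518 → 559 → 509 → 555 → 529 at 16 m.

16 m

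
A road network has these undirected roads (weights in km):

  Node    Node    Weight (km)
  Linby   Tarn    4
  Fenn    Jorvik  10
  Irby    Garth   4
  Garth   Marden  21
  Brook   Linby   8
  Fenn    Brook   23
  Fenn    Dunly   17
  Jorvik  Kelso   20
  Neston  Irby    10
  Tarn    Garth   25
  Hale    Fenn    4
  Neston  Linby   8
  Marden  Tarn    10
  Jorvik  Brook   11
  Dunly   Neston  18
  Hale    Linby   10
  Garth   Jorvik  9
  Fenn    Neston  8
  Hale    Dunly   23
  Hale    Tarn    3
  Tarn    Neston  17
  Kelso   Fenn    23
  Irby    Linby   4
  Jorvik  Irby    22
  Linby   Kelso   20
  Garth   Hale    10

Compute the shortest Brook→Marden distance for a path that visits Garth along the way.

Best Brook to Garth: Brook → Linby → Irby → Garth costing 16
Shortest Garth→Marden: Garth → Marden = 21
Total via Garth: 16 + 21 = 37 km.

37 km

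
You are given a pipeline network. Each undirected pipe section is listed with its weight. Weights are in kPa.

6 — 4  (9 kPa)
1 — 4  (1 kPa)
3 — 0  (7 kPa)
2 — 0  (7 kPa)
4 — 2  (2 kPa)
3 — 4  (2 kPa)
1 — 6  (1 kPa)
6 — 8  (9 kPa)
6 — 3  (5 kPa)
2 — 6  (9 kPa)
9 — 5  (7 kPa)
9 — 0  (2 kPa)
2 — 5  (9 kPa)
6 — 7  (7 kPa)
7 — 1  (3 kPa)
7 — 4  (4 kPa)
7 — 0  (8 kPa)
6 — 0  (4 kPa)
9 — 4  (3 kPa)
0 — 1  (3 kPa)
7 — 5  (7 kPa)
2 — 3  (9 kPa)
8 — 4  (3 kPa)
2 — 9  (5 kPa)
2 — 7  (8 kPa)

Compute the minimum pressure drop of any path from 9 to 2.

Enumerating some paths:
9 - 0 - 1 - 4 - 2: 2+3+1+2 = 8
9 - 2: 5 = 5
Cheapest is 9 - 2 at 5 kPa.

5 kPa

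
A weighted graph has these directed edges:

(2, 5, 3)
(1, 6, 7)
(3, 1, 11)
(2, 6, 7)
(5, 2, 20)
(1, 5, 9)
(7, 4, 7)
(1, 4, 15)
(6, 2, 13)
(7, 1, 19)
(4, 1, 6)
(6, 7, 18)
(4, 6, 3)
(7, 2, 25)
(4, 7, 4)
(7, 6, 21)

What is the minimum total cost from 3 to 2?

Settle nodes by increasing distance from 3:
3: 0
1: 11  (via 3)
6: 18  (via 1)
5: 20  (via 1)
4: 26  (via 1)
7: 30  (via 4)
2: 31  (via 6)
Shortest route: 3 → 1 → 6 → 2 = 31.

31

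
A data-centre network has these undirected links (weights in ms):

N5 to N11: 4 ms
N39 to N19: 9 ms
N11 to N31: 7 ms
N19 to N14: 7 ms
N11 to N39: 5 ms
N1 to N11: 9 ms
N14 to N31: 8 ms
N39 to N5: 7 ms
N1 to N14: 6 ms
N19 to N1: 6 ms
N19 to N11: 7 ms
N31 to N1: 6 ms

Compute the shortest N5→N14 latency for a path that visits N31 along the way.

19 ms

Best N5 to N31: N5–N11–N31 costing 11
Best N31 to N14: N31–N14 costing 8
Total via N31: 11 + 8 = 19 ms.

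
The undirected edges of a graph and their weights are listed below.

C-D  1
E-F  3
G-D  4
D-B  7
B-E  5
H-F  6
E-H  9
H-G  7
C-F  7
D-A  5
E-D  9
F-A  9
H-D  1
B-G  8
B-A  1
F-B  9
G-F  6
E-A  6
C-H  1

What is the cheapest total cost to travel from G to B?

8

Candidate routes:
G–D–A–B: 4+5+1 = 10
G–B: 8 = 8
Cheapest is G–B at 8.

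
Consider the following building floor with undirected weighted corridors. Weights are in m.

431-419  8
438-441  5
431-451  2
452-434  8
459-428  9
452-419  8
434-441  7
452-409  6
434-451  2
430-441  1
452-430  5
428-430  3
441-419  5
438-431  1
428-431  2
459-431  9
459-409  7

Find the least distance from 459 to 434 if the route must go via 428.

15 m

Best 459 to 428: 459–428 costing 9
Best 428 to 434: 428–431–451–434 costing 6
Total via 428: 9 + 6 = 15 m.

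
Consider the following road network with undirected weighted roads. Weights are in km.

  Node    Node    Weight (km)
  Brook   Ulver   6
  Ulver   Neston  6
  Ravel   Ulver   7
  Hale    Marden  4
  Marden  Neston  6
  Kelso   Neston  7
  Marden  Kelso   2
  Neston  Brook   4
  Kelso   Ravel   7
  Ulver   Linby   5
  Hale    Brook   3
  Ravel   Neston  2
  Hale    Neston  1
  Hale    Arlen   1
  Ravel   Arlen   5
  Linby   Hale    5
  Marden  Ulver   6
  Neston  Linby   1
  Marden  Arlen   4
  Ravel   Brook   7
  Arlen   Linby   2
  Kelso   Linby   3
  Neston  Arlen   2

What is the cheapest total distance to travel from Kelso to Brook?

Running Dijkstra from Kelso:
Kelso: 0
Marden: 2  (via Kelso)
Linby: 3  (via Kelso)
Neston: 4  (via Linby)
Hale: 5  (via Neston)
Arlen: 5  (via Linby)
Ravel: 6  (via Neston)
Brook: 8  (via Neston)
Shortest route: Kelso–Linby–Neston–Brook = 8 km.

8 km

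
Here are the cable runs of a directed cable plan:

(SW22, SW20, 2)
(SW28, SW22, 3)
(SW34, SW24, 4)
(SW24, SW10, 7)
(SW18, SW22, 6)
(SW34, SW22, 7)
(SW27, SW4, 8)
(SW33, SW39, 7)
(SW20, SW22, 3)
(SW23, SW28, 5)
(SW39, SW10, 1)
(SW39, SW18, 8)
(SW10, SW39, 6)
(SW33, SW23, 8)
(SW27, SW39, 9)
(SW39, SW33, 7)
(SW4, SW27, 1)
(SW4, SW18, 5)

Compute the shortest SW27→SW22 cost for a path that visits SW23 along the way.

32

Shortest SW27→SW23: SW27 → SW39 → SW33 → SW23 = 24
Best SW23 to SW22: SW23 → SW28 → SW22 costing 8
Total via SW23: 24 + 8 = 32.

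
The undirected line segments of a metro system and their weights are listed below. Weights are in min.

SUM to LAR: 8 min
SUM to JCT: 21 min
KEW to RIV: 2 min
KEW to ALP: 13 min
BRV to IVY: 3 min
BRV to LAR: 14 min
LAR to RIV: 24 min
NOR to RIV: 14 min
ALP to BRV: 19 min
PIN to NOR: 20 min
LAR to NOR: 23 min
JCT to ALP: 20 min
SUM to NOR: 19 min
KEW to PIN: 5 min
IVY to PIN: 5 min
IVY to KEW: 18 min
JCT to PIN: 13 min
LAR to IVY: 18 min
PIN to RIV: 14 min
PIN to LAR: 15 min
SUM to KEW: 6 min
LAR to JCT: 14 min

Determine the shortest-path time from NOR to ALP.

Shortest distances from NOR:
NOR: 0
RIV: 14  (via NOR)
KEW: 16  (via RIV)
SUM: 19  (via NOR)
PIN: 20  (via NOR)
LAR: 23  (via NOR)
IVY: 25  (via PIN)
BRV: 28  (via IVY)
ALP: 29  (via KEW)
Shortest route: NOR–RIV–KEW–ALP = 29 min.

29 min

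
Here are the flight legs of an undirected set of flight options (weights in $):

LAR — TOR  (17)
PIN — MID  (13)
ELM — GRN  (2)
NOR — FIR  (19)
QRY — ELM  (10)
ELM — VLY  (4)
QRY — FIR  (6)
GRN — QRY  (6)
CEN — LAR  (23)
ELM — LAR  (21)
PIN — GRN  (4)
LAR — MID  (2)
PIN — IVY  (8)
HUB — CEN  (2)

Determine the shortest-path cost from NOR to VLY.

$37

Candidate routes:
NOR - FIR - QRY - ELM - VLY: 19+6+10+4 = 39
NOR - FIR - QRY - GRN - PIN - MID - LAR - ELM - VLY: 19+6+6+4+13+2+21+4 = 75
NOR - FIR - QRY - GRN - ELM - VLY: 19+6+6+2+4 = 37
The minimum is $37 via NOR - FIR - QRY - GRN - ELM - VLY.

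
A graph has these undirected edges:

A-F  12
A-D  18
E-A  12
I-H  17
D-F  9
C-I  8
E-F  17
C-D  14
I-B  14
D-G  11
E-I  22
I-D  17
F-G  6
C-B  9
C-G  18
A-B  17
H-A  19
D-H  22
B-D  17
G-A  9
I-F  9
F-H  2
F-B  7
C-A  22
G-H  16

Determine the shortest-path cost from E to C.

30

Candidate routes:
E–A–C: 12+22 = 34
E–I–C: 22+8 = 30
E–F–B–C: 17+7+9 = 33
Cheapest is E–I–C at 30.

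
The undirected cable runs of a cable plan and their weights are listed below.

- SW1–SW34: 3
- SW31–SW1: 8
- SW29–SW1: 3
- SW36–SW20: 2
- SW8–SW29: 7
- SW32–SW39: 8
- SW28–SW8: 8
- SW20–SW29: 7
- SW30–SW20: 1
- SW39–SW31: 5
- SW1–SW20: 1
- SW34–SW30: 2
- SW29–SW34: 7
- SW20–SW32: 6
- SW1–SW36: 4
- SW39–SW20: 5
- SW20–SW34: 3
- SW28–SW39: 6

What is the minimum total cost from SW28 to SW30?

12

Settle nodes by increasing distance from SW28:
SW28: 0
SW39: 6  (via SW28)
SW8: 8  (via SW28)
SW20: 11  (via SW39)
SW31: 11  (via SW39)
SW30: 12  (via SW20)
Shortest route: SW28–SW39–SW20–SW30 = 12.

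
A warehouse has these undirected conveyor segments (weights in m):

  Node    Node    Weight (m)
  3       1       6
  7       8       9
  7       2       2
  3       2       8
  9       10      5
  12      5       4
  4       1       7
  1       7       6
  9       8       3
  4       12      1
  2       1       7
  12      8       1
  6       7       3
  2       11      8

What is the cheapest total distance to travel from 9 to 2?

14 m

Candidate routes:
9 → 8 → 12 → 4 → 1 → 2: 3+1+1+7+7 = 19
9 → 8 → 7 → 1 → 2: 3+9+6+7 = 25
9 → 8 → 12 → 4 → 1 → 7 → 2: 3+1+1+7+6+2 = 20
9 → 8 → 7 → 2: 3+9+2 = 14
The minimum is 14 m via 9 → 8 → 7 → 2.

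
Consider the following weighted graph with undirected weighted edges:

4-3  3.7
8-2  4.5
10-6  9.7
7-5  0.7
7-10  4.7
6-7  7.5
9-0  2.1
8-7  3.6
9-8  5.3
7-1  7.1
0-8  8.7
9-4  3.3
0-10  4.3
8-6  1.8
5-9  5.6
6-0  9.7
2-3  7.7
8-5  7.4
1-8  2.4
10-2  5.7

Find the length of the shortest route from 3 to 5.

Candidate routes:
3 - 4 - 9 - 5: 3.7+3.3+5.6 = 12.6
3 - 4 - 9 - 8 - 7 - 5: 3.7+3.3+5.3+3.6+0.7 = 16.6
3 - 2 - 8 - 7 - 5: 7.7+4.5+3.6+0.7 = 16.5
3 - 4 - 9 - 0 - 10 - 7 - 5: 3.7+3.3+2.1+4.3+4.7+0.7 = 18.8
Cheapest is 3 - 4 - 9 - 5 at 12.6.

12.6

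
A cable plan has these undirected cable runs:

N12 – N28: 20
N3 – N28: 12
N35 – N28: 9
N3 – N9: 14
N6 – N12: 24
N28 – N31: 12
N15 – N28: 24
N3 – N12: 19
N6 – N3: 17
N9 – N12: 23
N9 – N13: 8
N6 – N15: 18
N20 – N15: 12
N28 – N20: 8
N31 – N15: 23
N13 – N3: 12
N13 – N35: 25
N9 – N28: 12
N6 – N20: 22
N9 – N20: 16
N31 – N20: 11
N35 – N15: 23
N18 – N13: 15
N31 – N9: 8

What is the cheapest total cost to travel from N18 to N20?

39

Candidate routes:
N18 - N13 - N9 - N20: 15+8+16 = 39
N18 - N13 - N9 - N28 - N20: 15+8+12+8 = 43
N18 - N13 - N9 - N31 - N20: 15+8+8+11 = 42
The minimum is 39 via N18 - N13 - N9 - N20.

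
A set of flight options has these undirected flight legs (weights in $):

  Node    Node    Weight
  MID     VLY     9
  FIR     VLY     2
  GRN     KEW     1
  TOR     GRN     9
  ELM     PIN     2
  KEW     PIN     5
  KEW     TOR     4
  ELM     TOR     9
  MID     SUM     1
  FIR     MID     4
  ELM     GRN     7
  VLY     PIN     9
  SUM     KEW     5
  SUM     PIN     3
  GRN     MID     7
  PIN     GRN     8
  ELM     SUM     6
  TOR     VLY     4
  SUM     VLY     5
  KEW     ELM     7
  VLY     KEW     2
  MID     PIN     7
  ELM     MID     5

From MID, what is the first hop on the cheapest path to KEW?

Candidate routes:
MID–GRN–KEW: 7+1 = 8
MID–FIR–VLY–KEW: 4+2+2 = 8
MID–SUM–VLY–KEW: 1+5+2 = 8
MID–SUM–KEW: 1+5 = 6
Cheapest is MID–SUM–KEW at $6.
So from MID the first move is to SUM.

SUM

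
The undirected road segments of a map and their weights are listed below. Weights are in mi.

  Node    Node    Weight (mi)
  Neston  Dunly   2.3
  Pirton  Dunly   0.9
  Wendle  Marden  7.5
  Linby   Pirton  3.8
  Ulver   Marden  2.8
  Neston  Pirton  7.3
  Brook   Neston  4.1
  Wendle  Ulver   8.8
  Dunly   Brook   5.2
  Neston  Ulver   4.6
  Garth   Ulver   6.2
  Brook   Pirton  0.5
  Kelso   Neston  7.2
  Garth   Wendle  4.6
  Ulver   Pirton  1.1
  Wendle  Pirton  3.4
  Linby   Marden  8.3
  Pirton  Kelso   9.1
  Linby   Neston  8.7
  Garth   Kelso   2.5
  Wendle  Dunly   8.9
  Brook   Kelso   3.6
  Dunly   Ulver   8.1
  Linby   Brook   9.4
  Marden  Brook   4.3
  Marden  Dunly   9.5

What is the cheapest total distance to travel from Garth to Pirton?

Running Dijkstra from Garth:
Garth: 0
Kelso: 2.5  (via Garth)
Wendle: 4.6  (via Garth)
Brook: 6.1  (via Kelso)
Ulver: 6.2  (via Garth)
Pirton: 6.6  (via Brook)
Shortest route: Garth–Kelso–Brook–Pirton = 6.6 mi.

6.6 mi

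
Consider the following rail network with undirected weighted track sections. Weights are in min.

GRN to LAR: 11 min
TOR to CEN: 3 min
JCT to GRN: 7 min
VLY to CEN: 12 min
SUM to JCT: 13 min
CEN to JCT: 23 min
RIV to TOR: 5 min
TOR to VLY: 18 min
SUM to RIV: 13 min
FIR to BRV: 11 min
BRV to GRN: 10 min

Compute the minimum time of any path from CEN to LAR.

41 min

Shortest distances from CEN:
CEN: 0
TOR: 3  (via CEN)
RIV: 8  (via TOR)
VLY: 12  (via CEN)
SUM: 21  (via RIV)
JCT: 23  (via CEN)
GRN: 30  (via JCT)
BRV: 40  (via GRN)
LAR: 41  (via GRN)
Shortest route: CEN → JCT → GRN → LAR = 41 min.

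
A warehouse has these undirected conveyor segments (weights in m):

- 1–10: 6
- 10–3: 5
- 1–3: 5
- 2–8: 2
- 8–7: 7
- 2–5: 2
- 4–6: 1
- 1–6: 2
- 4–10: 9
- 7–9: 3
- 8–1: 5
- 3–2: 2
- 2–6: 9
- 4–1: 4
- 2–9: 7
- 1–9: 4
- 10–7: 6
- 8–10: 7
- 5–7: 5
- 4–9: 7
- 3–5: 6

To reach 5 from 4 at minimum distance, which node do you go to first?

6

Compare a few routes:
4 → 1 → 3 → 2 → 5: 4+5+2+2 = 13
4 → 1 → 8 → 2 → 5: 4+5+2+2 = 13
4 → 6 → 1 → 3 → 5: 1+2+5+6 = 14
4 → 6 → 2 → 5: 1+9+2 = 12
The minimum is 12 m via 4 → 6 → 2 → 5.
So from 4 the first move is to 6.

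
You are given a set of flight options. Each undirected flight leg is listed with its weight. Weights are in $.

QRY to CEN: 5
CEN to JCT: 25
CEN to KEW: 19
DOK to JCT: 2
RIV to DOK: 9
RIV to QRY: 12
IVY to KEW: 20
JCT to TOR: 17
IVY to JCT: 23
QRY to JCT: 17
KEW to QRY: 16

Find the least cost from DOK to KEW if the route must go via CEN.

$43

Best DOK to CEN: DOK → JCT → QRY → CEN costing 24
Shortest CEN→KEW: CEN → KEW = 19
Total via CEN: 24 + 19 = $43.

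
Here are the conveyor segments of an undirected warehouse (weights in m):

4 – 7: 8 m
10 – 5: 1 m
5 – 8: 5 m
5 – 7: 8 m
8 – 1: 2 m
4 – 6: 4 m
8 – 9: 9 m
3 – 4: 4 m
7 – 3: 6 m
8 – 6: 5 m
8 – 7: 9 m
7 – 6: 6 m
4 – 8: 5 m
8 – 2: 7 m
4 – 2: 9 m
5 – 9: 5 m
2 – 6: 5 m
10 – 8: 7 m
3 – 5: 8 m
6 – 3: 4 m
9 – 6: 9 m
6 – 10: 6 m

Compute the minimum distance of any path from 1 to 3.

11 m

Enumerating some paths:
1–8–5–3: 2+5+8 = 15
1–8–6–4–3: 2+5+4+4 = 15
1–8–4–3: 2+5+4 = 11
1–8–4–6–3: 2+5+4+4 = 15
Cheapest is 1–8–4–3 at 11 m.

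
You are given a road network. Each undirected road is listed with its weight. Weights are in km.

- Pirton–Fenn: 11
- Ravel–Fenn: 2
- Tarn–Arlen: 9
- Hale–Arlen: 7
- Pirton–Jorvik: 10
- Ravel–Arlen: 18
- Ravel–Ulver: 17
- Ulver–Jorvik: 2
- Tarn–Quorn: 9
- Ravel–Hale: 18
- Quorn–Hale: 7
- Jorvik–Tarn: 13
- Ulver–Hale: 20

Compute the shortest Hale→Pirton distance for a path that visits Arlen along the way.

Shortest Hale→Arlen: Hale → Arlen = 7
Shortest Arlen→Pirton: Arlen → Ravel → Fenn → Pirton = 31
Total via Arlen: 7 + 31 = 38 km.

38 km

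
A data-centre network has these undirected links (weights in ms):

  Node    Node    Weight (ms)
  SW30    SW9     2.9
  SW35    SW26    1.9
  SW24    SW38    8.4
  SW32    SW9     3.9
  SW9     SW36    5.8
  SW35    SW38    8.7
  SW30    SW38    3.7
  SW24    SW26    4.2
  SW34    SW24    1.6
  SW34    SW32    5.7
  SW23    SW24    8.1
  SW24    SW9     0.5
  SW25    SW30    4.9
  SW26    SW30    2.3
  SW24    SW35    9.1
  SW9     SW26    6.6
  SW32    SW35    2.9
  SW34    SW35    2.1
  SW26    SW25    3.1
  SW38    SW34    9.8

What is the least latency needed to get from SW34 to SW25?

7.1 ms

Running Dijkstra from SW34:
SW34: 0
SW24: 1.6  (via SW34)
SW35: 2.1  (via SW34)
SW9: 2.1  (via SW24)
SW26: 4  (via SW35)
SW32: 5  (via SW35)
SW30: 5  (via SW9)
SW25: 7.1  (via SW26)
Shortest route: SW34–SW35–SW26–SW25 = 7.1 ms.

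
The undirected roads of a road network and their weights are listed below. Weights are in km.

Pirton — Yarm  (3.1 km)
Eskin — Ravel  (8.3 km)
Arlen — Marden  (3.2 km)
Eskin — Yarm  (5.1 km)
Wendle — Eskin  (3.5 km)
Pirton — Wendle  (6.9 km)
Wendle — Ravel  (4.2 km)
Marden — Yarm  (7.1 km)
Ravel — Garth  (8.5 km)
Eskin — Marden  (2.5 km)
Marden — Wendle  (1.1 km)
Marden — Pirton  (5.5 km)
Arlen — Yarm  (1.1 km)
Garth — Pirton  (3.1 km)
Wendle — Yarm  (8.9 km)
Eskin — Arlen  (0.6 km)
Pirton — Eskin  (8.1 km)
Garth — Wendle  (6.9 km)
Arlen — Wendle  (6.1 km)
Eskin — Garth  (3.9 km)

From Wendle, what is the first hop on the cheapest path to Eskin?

Enumerating some paths:
Wendle → Marden → Arlen → Eskin: 1.1+3.2+0.6 = 4.9
Wendle → Eskin: 3.5 = 3.5
Wendle → Arlen → Eskin: 6.1+0.6 = 6.7
Wendle → Marden → Eskin: 1.1+2.5 = 3.6
Cheapest is Wendle → Eskin at 3.5 km.
So from Wendle the first move is to Eskin.

Eskin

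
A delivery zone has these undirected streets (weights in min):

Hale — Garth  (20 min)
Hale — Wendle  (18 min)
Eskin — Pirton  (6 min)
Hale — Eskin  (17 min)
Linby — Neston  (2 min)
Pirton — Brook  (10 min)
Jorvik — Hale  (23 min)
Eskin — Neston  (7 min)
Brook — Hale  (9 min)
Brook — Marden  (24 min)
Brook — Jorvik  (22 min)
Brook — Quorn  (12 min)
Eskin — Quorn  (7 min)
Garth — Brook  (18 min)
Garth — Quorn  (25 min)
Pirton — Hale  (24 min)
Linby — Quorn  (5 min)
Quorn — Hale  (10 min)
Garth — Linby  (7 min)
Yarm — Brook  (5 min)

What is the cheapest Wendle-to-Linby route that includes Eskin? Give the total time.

Shortest Wendle→Eskin: Wendle–Hale–Eskin = 35
Best Eskin to Linby: Eskin–Neston–Linby costing 9
Total via Eskin: 35 + 9 = 44 min.

44 min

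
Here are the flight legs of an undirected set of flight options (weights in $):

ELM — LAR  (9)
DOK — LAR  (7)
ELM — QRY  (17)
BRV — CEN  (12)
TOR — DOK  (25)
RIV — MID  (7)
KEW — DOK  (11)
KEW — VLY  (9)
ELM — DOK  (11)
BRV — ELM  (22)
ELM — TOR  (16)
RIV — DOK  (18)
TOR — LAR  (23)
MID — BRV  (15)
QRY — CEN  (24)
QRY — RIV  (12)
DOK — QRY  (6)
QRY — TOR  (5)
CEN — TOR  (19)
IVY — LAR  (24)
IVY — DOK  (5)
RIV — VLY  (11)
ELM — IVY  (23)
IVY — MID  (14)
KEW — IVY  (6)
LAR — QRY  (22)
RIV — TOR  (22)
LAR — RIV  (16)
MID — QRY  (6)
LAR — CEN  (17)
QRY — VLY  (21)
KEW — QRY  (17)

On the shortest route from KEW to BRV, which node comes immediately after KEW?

IVY

Candidate routes:
KEW–IVY–MID–BRV: 6+14+15 = 35
KEW–QRY–MID–BRV: 17+6+15 = 38
Cheapest is KEW–IVY–MID–BRV at $35.
So from KEW the first move is to IVY.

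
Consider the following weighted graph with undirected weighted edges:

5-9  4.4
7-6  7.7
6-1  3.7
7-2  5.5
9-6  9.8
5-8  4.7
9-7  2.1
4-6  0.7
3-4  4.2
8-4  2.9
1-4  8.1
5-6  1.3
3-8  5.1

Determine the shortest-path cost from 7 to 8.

11.2

Shortest distances from 7:
7: 0
9: 2.1  (via 7)
2: 5.5  (via 7)
5: 6.5  (via 9)
6: 7.7  (via 7)
4: 8.4  (via 6)
8: 11.2  (via 5)
Shortest route: 7–9–5–8 = 11.2.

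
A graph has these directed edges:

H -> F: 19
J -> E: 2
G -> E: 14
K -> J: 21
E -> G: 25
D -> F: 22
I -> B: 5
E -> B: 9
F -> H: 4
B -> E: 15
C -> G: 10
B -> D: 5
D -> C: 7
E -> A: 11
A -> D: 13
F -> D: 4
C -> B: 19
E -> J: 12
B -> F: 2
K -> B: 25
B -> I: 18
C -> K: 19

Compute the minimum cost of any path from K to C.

37

Candidate routes:
K → B → D → C: 25+5+7 = 37
K → B → F → D → C: 25+2+4+7 = 38
Cheapest is K → B → D → C at 37.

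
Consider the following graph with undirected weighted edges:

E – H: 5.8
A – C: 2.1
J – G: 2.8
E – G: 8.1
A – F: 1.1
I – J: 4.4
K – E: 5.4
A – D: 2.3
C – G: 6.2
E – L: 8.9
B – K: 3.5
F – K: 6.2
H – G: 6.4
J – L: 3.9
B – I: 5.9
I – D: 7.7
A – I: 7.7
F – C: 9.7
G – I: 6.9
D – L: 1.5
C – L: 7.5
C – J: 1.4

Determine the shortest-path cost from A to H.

Shortest distances from A:
A: 0
F: 1.1  (via A)
C: 2.1  (via A)
D: 2.3  (via A)
J: 3.5  (via C)
L: 3.8  (via D)
G: 6.3  (via J)
K: 7.3  (via F)
I: 7.7  (via A)
B: 10.8  (via K)
E: 12.7  (via L)
H: 12.7  (via G)
Shortest route: A → C → J → G → H = 12.7.

12.7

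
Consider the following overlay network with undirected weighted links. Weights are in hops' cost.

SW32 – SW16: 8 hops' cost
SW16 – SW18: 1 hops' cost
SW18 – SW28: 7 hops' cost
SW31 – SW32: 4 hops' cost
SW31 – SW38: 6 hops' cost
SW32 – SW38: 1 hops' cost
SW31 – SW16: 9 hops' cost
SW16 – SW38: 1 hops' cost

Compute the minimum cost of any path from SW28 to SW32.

10 hops' cost

Enumerating some paths:
SW28–SW18–SW16–SW38–SW32: 7+1+1+1 = 10
SW28–SW18–SW16–SW32: 7+1+8 = 16
The minimum is 10 hops' cost via SW28–SW18–SW16–SW38–SW32.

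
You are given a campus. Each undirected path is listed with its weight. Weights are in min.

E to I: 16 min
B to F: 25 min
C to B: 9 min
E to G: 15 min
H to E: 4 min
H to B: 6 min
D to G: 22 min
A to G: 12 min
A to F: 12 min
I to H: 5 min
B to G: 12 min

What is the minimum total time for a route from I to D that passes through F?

82 min

Best I to F: I → H → B → F costing 36
Shortest F→D: F → A → G → D = 46
Total via F: 36 + 46 = 82 min.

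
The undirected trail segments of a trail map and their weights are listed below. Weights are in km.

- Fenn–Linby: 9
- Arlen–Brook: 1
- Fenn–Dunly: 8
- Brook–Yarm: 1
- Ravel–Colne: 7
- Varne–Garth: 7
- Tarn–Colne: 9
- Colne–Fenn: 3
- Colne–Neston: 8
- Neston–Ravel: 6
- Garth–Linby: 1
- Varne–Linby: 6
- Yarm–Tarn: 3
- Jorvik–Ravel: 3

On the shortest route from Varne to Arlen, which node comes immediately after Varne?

Linby

Candidate routes:
Varne → Garth → Linby → Fenn → Colne → Tarn → Yarm → Brook → Arlen: 7+1+9+3+9+3+1+1 = 34
Varne → Linby → Fenn → Colne → Tarn → Yarm → Brook → Arlen: 6+9+3+9+3+1+1 = 32
Cheapest is Varne → Linby → Fenn → Colne → Tarn → Yarm → Brook → Arlen at 32 km.
So from Varne the first move is to Linby.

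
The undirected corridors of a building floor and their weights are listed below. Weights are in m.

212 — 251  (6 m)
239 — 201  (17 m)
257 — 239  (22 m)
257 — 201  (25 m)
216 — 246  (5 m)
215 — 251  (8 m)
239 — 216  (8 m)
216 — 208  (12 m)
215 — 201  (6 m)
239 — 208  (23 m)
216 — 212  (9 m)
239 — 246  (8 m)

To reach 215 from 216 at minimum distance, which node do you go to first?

Compare a few routes:
216–239–201–215: 8+17+6 = 31
216–246–239–201–215: 5+8+17+6 = 36
216–212–251–215: 9+6+8 = 23
The minimum is 23 m via 216–212–251–215.
So from 216 the first move is to 212.

212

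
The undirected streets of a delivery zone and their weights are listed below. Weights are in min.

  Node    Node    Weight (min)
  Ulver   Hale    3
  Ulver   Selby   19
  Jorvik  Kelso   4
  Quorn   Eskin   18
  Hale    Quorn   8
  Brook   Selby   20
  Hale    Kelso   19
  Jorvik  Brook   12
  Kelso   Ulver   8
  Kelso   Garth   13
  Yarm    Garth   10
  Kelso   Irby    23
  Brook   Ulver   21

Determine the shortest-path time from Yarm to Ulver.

Settle nodes by increasing distance from Yarm:
Yarm: 0
Garth: 10  (via Yarm)
Kelso: 23  (via Garth)
Jorvik: 27  (via Kelso)
Ulver: 31  (via Kelso)
Shortest route: Yarm–Garth–Kelso–Ulver = 31 min.

31 min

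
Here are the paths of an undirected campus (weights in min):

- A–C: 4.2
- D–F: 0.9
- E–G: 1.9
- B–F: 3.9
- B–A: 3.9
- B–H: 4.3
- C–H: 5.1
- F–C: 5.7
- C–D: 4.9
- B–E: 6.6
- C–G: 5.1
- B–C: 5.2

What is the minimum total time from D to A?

Running Dijkstra from D:
D: 0
F: 0.9  (via D)
B: 4.8  (via F)
C: 4.9  (via D)
A: 8.7  (via B)
Shortest route: D–F–B–A = 8.7 min.

8.7 min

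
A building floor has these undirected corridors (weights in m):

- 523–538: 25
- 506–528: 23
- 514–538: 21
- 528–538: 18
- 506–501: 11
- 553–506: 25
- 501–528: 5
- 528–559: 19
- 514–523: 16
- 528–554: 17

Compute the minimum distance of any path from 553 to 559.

Running Dijkstra from 553:
553: 0
506: 25  (via 553)
501: 36  (via 506)
528: 41  (via 501)
554: 58  (via 528)
538: 59  (via 528)
559: 60  (via 528)
Shortest route: 553 → 506 → 501 → 528 → 559 = 60 m.

60 m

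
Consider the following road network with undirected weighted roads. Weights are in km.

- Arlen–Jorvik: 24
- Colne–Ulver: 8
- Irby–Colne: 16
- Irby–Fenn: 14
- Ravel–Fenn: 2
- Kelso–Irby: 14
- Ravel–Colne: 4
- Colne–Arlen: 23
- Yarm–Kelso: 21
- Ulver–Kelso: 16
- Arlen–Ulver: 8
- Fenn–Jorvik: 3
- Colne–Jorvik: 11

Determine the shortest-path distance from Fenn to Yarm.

Settle nodes by increasing distance from Fenn:
Fenn: 0
Ravel: 2  (via Fenn)
Jorvik: 3  (via Fenn)
Colne: 6  (via Ravel)
Ulver: 14  (via Colne)
Irby: 14  (via Fenn)
Arlen: 22  (via Ulver)
Kelso: 28  (via Irby)
Yarm: 49  (via Kelso)
Shortest route: Fenn → Irby → Kelso → Yarm = 49 km.

49 km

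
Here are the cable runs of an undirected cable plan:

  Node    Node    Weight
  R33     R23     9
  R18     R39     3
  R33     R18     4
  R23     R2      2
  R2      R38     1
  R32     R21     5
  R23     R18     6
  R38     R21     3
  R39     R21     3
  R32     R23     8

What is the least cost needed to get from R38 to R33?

Shortest distances from R38:
R38: 0
R2: 1  (via R38)
R23: 3  (via R2)
R21: 3  (via R38)
R39: 6  (via R21)
R32: 8  (via R21)
R18: 9  (via R23)
R33: 12  (via R23)
Shortest route: R38–R2–R23–R33 = 12.

12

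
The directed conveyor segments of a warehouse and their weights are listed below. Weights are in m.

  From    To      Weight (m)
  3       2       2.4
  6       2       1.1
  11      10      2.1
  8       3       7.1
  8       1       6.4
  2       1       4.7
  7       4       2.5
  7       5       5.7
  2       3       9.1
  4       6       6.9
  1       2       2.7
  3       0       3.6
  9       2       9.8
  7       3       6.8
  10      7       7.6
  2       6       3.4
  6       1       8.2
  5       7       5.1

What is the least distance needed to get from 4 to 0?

20.7 m

Settle nodes by increasing distance from 4:
4: 0
6: 6.9  (via 4)
2: 8  (via 6)
1: 12.7  (via 2)
3: 17.1  (via 2)
0: 20.7  (via 3)
Shortest route: 4 → 6 → 2 → 3 → 0 = 20.7 m.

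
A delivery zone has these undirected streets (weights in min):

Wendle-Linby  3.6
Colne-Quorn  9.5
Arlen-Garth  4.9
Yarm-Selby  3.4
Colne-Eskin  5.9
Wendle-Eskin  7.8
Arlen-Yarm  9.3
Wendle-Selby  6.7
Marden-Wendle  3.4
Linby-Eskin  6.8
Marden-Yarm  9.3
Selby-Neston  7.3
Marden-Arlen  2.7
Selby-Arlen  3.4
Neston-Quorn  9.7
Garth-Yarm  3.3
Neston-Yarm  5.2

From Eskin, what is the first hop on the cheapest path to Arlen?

Enumerating some paths:
Eskin - Linby - Wendle - Marden - Arlen: 6.8+3.6+3.4+2.7 = 16.5
Eskin - Wendle - Marden - Arlen: 7.8+3.4+2.7 = 13.9
The minimum is 13.9 min via Eskin - Wendle - Marden - Arlen.
So from Eskin the first move is to Wendle.

Wendle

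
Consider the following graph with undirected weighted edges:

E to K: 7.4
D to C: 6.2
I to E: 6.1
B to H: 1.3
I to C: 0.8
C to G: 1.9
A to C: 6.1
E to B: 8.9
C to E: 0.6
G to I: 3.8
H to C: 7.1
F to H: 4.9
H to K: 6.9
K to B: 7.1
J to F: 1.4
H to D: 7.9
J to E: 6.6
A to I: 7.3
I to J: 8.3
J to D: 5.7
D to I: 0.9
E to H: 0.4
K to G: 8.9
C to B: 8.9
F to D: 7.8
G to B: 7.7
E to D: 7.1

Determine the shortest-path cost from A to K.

Shortest distances from A:
A: 0
C: 6.1  (via A)
E: 6.7  (via C)
I: 6.9  (via C)
H: 7.1  (via E)
D: 7.8  (via I)
G: 8  (via C)
B: 8.4  (via H)
F: 12  (via H)
J: 13.3  (via E)
K: 14  (via H)
Shortest route: A–C–E–H–K = 14.

14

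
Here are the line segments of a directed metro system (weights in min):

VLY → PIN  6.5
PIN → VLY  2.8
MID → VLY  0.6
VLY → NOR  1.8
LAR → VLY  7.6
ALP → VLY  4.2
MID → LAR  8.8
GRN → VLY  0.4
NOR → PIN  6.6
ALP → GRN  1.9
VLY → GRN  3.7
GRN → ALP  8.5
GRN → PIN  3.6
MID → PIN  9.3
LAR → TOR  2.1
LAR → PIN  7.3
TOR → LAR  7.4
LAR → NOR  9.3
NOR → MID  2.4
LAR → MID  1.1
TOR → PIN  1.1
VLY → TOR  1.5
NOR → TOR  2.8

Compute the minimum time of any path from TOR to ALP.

Enumerating some paths:
TOR → LAR → MID → VLY → GRN → ALP: 7.4+1.1+0.6+3.7+8.5 = 21.3
TOR → PIN → VLY → GRN → ALP: 1.1+2.8+3.7+8.5 = 16.1
The minimum is 16.1 min via TOR → PIN → VLY → GRN → ALP.

16.1 min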